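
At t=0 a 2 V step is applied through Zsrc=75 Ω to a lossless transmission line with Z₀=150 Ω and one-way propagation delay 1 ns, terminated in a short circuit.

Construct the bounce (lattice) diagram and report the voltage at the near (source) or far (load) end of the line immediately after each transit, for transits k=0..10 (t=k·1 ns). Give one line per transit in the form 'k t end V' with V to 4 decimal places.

Γ_L=-1.000000, Γ_S=-0.333333; launch V₁=2·150/225=1.333333
k=0 src: V=1.3333
k=1 load: inc=1.333333, refl=1.333333·-1.000000=-1.3333; V=0.000000+1.333333+-1.333333=0.0000
k=2 src: inc=-1.333333, refl=-1.333333·-0.333333=0.4444; V=1.333333+-1.333333+0.444444=0.4444
k=3 load: inc=0.444444, refl=0.444444·-1.000000=-0.4444; V=0.000000+0.444444+-0.444444=0.0000
k=4 src: inc=-0.444444, refl=-0.444444·-0.333333=0.1481; V=0.444444+-0.444444+0.148148=0.1481
k=5 load: inc=0.148148, refl=0.148148·-1.000000=-0.1481; V=0.000000+0.148148+-0.148148=0.0000
k=6 src: inc=-0.148148, refl=-0.148148·-0.333333=0.0494; V=0.148148+-0.148148+0.049383=0.0494
k=7 load: inc=0.049383, refl=0.049383·-1.000000=-0.0494; V=0.000000+0.049383+-0.049383=0.0000
k=8 src: inc=-0.049383, refl=-0.049383·-0.333333=0.0165; V=0.049383+-0.049383+0.016461=0.0165
k=9 load: inc=0.016461, refl=0.016461·-1.000000=-0.0165; V=0.000000+0.016461+-0.016461=0.0000
k=10 src: inc=-0.016461, refl=-0.016461·-0.333333=0.0055; V=0.016461+-0.016461+0.005487=0.0055

0 0 source 1.3333
1 1 load 0.0000
2 2 source 0.4444
3 3 load 0.0000
4 4 source 0.1481
5 5 load 0.0000
6 6 source 0.0494
7 7 load 0.0000
8 8 source 0.0165
9 9 load 0.0000
10 10 source 0.0055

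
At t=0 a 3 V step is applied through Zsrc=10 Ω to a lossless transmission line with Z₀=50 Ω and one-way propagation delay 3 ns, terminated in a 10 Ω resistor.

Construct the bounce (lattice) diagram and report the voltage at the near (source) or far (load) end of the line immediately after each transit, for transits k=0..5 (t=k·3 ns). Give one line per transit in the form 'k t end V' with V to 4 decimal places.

0 0 source 2.5000
1 3 load 0.8333
2 6 source 1.9444
3 9 load 1.2037
4 12 source 1.6975
5 15 load 1.3683

Γ_L=-0.666667, Γ_S=-0.666667; launch V₁=3·50/60=2.500000
k=0 src: V=2.5000
k=1 load: inc=2.500000, refl=2.500000·-0.666667=-1.6667; V=0.000000+2.500000+-1.666667=0.8333
k=2 src: inc=-1.666667, refl=-1.666667·-0.666667=1.1111; V=2.500000+-1.666667+1.111111=1.9444
k=3 load: inc=1.111111, refl=1.111111·-0.666667=-0.7407; V=0.833333+1.111111+-0.740741=1.2037
k=4 src: inc=-0.740741, refl=-0.740741·-0.666667=0.4938; V=1.944444+-0.740741+0.493827=1.6975
k=5 load: inc=0.493827, refl=0.493827·-0.666667=-0.3292; V=1.203704+0.493827+-0.329218=1.3683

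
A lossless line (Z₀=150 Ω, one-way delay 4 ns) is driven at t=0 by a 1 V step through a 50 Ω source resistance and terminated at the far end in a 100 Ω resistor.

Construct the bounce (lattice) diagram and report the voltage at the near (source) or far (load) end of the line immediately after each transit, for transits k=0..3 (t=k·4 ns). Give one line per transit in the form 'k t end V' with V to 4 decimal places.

Γ_L=-0.200000, Γ_S=-0.500000; launch V₁=1·150/200=0.750000
k=0 src: V=0.7500
k=1 load: inc=0.750000, refl=0.750000·-0.200000=-0.1500; V=0.000000+0.750000+-0.150000=0.6000
k=2 src: inc=-0.150000, refl=-0.150000·-0.500000=0.0750; V=0.750000+-0.150000+0.075000=0.6750
k=3 load: inc=0.075000, refl=0.075000·-0.200000=-0.0150; V=0.600000+0.075000+-0.015000=0.6600

0 0 source 0.7500
1 4 load 0.6000
2 8 source 0.6750
3 12 load 0.6600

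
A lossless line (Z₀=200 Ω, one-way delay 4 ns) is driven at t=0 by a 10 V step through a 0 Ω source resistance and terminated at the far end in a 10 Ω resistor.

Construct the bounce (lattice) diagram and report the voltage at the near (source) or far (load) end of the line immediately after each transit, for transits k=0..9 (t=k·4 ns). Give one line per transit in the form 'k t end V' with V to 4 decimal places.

0 0 source 10.0000
1 4 load 0.9524
2 8 source 10.0000
3 12 load 1.8141
4 16 source 10.0000
5 20 load 2.5937
6 24 source 10.0000
7 28 load 3.2990
8 32 source 10.0000
9 36 load 3.9372

Γ_L=-0.904762, Γ_S=-1.000000; launch V₁=10·200/200=10.000000
k=0 src: V=10.0000
k=1 load: inc=10.000000, refl=10.000000·-0.904762=-9.0476; V=0.000000+10.000000+-9.047619=0.9524
k=2 src: inc=-9.047619, refl=-9.047619·-1.000000=9.0476; V=10.000000+-9.047619+9.047619=10.0000
k=3 load: inc=9.047619, refl=9.047619·-0.904762=-8.1859; V=0.952381+9.047619+-8.185941=1.8141
k=4 src: inc=-8.185941, refl=-8.185941·-1.000000=8.1859; V=10.000000+-8.185941+8.185941=10.0000
k=5 load: inc=8.185941, refl=8.185941·-0.904762=-7.4063; V=1.814059+8.185941+-7.406328=2.5937
k=6 src: inc=-7.406328, refl=-7.406328·-1.000000=7.4063; V=10.000000+-7.406328+7.406328=10.0000
k=7 load: inc=7.406328, refl=7.406328·-0.904762=-6.7010; V=2.593672+7.406328+-6.700963=3.2990
k=8 src: inc=-6.700963, refl=-6.700963·-1.000000=6.7010; V=10.000000+-6.700963+6.700963=10.0000
k=9 load: inc=6.700963, refl=6.700963·-0.904762=-6.0628; V=3.299037+6.700963+-6.062776=3.9372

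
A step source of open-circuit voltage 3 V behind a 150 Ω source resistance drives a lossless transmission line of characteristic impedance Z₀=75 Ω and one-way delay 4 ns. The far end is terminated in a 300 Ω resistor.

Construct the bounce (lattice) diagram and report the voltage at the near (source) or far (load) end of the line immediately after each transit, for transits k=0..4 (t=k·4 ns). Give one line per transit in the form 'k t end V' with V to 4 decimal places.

Γ_L=0.600000, Γ_S=0.333333; launch V₁=3·75/225=1.000000
k=0 src: V=1.0000
k=1 load: inc=1.000000, refl=1.000000·0.600000=0.6000; V=0.000000+1.000000+0.600000=1.6000
k=2 src: inc=0.600000, refl=0.600000·0.333333=0.2000; V=1.000000+0.600000+0.200000=1.8000
k=3 load: inc=0.200000, refl=0.200000·0.600000=0.1200; V=1.600000+0.200000+0.120000=1.9200
k=4 src: inc=0.120000, refl=0.120000·0.333333=0.0400; V=1.800000+0.120000+0.040000=1.9600

0 0 source 1.0000
1 4 load 1.6000
2 8 source 1.8000
3 12 load 1.9200
4 16 source 1.9600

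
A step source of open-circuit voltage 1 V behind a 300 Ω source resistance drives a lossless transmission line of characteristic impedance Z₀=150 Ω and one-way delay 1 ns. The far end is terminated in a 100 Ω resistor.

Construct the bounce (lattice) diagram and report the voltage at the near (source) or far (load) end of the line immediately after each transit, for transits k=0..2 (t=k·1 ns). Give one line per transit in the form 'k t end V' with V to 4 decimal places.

0 0 source 0.3333
1 1 load 0.2667
2 2 source 0.2444

Γ_L=-0.200000, Γ_S=0.333333; launch V₁=1·150/450=0.333333
k=0 src: V=0.3333
k=1 load: inc=0.333333, refl=0.333333·-0.200000=-0.0667; V=0.000000+0.333333+-0.066667=0.2667
k=2 src: inc=-0.066667, refl=-0.066667·0.333333=-0.0222; V=0.333333+-0.066667+-0.022222=0.2444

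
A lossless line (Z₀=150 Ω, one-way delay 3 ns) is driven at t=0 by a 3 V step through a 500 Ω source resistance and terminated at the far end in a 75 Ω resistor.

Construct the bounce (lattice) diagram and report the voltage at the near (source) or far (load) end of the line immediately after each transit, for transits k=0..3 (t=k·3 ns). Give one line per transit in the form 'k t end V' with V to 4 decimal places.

0 0 source 0.6923
1 3 load 0.4615
2 6 source 0.3373
3 9 load 0.3787

Γ_L=-0.333333, Γ_S=0.538462; launch V₁=3·150/650=0.692308
k=0 src: V=0.6923
k=1 load: inc=0.692308, refl=0.692308·-0.333333=-0.2308; V=0.000000+0.692308+-0.230769=0.4615
k=2 src: inc=-0.230769, refl=-0.230769·0.538462=-0.1243; V=0.692308+-0.230769+-0.124260=0.3373
k=3 load: inc=-0.124260, refl=-0.124260·-0.333333=0.0414; V=0.461538+-0.124260+0.041420=0.3787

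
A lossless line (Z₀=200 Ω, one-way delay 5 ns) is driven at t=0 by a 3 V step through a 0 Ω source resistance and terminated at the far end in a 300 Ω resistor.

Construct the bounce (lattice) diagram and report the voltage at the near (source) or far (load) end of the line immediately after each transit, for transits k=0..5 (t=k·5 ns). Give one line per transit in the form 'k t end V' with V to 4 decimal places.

Γ_L=0.200000, Γ_S=-1.000000; launch V₁=3·200/200=3.000000
k=0 src: V=3.0000
k=1 load: inc=3.000000, refl=3.000000·0.200000=0.6000; V=0.000000+3.000000+0.600000=3.6000
k=2 src: inc=0.600000, refl=0.600000·-1.000000=-0.6000; V=3.000000+0.600000+-0.600000=3.0000
k=3 load: inc=-0.600000, refl=-0.600000·0.200000=-0.1200; V=3.600000+-0.600000+-0.120000=2.8800
k=4 src: inc=-0.120000, refl=-0.120000·-1.000000=0.1200; V=3.000000+-0.120000+0.120000=3.0000
k=5 load: inc=0.120000, refl=0.120000·0.200000=0.0240; V=2.880000+0.120000+0.024000=3.0240

0 0 source 3.0000
1 5 load 3.6000
2 10 source 3.0000
3 15 load 2.8800
4 20 source 3.0000
5 25 load 3.0240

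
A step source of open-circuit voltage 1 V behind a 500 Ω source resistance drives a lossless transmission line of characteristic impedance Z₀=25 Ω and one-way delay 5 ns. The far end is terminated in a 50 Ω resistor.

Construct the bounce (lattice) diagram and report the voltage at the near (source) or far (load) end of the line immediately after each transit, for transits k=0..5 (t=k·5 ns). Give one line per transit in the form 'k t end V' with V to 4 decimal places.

Γ_L=0.333333, Γ_S=0.904762; launch V₁=1·25/525=0.047619
k=0 src: V=0.0476
k=1 load: inc=0.047619, refl=0.047619·0.333333=0.0159; V=0.000000+0.047619+0.015873=0.0635
k=2 src: inc=0.015873, refl=0.015873·0.904762=0.0144; V=0.047619+0.015873+0.014361=0.0779
k=3 load: inc=0.014361, refl=0.014361·0.333333=0.0048; V=0.063492+0.014361+0.004787=0.0826
k=4 src: inc=0.004787, refl=0.004787·0.904762=0.0043; V=0.077853+0.004787+0.004331=0.0870
k=5 load: inc=0.004331, refl=0.004331·0.333333=0.0014; V=0.082640+0.004331+0.001444=0.0884

0 0 source 0.0476
1 5 load 0.0635
2 10 source 0.0779
3 15 load 0.0826
4 20 source 0.0870
5 25 load 0.0884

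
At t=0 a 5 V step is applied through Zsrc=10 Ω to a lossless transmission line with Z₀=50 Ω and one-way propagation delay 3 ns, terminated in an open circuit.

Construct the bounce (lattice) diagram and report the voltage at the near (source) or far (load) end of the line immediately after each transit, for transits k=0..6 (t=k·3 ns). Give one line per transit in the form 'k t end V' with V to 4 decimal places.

0 0 source 4.1667
1 3 load 8.3333
2 6 source 5.5556
3 9 load 2.7778
4 12 source 4.6296
5 15 load 6.4815
6 18 source 5.2469

Γ_L=1.000000, Γ_S=-0.666667; launch V₁=5·50/60=4.166667
k=0 src: V=4.1667
k=1 load: inc=4.166667, refl=4.166667·1.000000=4.1667; V=0.000000+4.166667+4.166667=8.3333
k=2 src: inc=4.166667, refl=4.166667·-0.666667=-2.7778; V=4.166667+4.166667+-2.777778=5.5556
k=3 load: inc=-2.777778, refl=-2.777778·1.000000=-2.7778; V=8.333333+-2.777778+-2.777778=2.7778
k=4 src: inc=-2.777778, refl=-2.777778·-0.666667=1.8519; V=5.555556+-2.777778+1.851852=4.6296
k=5 load: inc=1.851852, refl=1.851852·1.000000=1.8519; V=2.777778+1.851852+1.851852=6.4815
k=6 src: inc=1.851852, refl=1.851852·-0.666667=-1.2346; V=4.629630+1.851852+-1.234568=5.2469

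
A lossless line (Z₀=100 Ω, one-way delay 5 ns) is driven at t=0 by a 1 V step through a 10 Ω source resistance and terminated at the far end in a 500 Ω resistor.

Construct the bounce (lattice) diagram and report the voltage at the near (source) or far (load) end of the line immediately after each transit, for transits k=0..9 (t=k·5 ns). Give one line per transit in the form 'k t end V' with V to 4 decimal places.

Γ_L=0.666667, Γ_S=-0.818182; launch V₁=1·100/110=0.909091
k=0 src: V=0.9091
k=1 load: inc=0.909091, refl=0.909091·0.666667=0.6061; V=0.000000+0.909091+0.606061=1.5152
k=2 src: inc=0.606061, refl=0.606061·-0.818182=-0.4959; V=0.909091+0.606061+-0.495868=1.0193
k=3 load: inc=-0.495868, refl=-0.495868·0.666667=-0.3306; V=1.515152+-0.495868+-0.330579=0.6887
k=4 src: inc=-0.330579, refl=-0.330579·-0.818182=0.2705; V=1.019284+-0.330579+0.270473=0.9592
k=5 load: inc=0.270473, refl=0.270473·0.666667=0.1803; V=0.688705+0.270473+0.180316=1.1395
k=6 src: inc=0.180316, refl=0.180316·-0.818182=-0.1475; V=0.959179+0.180316+-0.147531=0.9920
k=7 load: inc=-0.147531, refl=-0.147531·0.666667=-0.0984; V=1.139494+-0.147531+-0.098354=0.8936
k=8 src: inc=-0.098354, refl=-0.098354·-0.818182=0.0805; V=0.991963+-0.098354+0.080471=0.9741
k=9 load: inc=0.080471, refl=0.080471·0.666667=0.0536; V=0.893609+0.080471+0.053648=1.0277

0 0 source 0.9091
1 5 load 1.5152
2 10 source 1.0193
3 15 load 0.6887
4 20 source 0.9592
5 25 load 1.1395
6 30 source 0.9920
7 35 load 0.8936
8 40 source 0.9741
9 45 load 1.0277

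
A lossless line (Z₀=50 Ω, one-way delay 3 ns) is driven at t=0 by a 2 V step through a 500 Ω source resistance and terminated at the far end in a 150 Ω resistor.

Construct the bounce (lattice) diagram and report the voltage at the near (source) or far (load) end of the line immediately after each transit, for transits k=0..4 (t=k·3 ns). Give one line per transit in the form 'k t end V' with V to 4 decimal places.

Γ_L=0.500000, Γ_S=0.818182; launch V₁=2·50/550=0.181818
k=0 src: V=0.1818
k=1 load: inc=0.181818, refl=0.181818·0.500000=0.0909; V=0.000000+0.181818+0.090909=0.2727
k=2 src: inc=0.090909, refl=0.090909·0.818182=0.0744; V=0.181818+0.090909+0.074380=0.3471
k=3 load: inc=0.074380, refl=0.074380·0.500000=0.0372; V=0.272727+0.074380+0.037190=0.3843
k=4 src: inc=0.037190, refl=0.037190·0.818182=0.0304; V=0.347107+0.037190+0.030428=0.4147

0 0 source 0.1818
1 3 load 0.2727
2 6 source 0.3471
3 9 load 0.3843
4 12 source 0.4147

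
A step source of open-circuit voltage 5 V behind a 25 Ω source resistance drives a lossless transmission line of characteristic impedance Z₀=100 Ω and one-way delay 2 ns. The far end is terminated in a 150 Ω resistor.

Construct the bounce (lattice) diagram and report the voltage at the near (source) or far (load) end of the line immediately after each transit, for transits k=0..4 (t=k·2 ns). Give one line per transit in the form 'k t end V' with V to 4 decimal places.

Γ_L=0.200000, Γ_S=-0.600000; launch V₁=5·100/125=4.000000
k=0 src: V=4.0000
k=1 load: inc=4.000000, refl=4.000000·0.200000=0.8000; V=0.000000+4.000000+0.800000=4.8000
k=2 src: inc=0.800000, refl=0.800000·-0.600000=-0.4800; V=4.000000+0.800000+-0.480000=4.3200
k=3 load: inc=-0.480000, refl=-0.480000·0.200000=-0.0960; V=4.800000+-0.480000+-0.096000=4.2240
k=4 src: inc=-0.096000, refl=-0.096000·-0.600000=0.0576; V=4.320000+-0.096000+0.057600=4.2816

0 0 source 4.0000
1 2 load 4.8000
2 4 source 4.3200
3 6 load 4.2240
4 8 source 4.2816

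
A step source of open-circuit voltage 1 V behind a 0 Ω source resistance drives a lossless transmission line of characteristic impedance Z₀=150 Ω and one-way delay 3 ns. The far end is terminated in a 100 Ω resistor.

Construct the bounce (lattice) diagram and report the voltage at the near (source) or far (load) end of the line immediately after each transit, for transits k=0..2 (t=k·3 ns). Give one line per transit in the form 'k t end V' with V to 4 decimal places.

Γ_L=-0.200000, Γ_S=-1.000000; launch V₁=1·150/150=1.000000
k=0 src: V=1.0000
k=1 load: inc=1.000000, refl=1.000000·-0.200000=-0.2000; V=0.000000+1.000000+-0.200000=0.8000
k=2 src: inc=-0.200000, refl=-0.200000·-1.000000=0.2000; V=1.000000+-0.200000+0.200000=1.0000

0 0 source 1.0000
1 3 load 0.8000
2 6 source 1.0000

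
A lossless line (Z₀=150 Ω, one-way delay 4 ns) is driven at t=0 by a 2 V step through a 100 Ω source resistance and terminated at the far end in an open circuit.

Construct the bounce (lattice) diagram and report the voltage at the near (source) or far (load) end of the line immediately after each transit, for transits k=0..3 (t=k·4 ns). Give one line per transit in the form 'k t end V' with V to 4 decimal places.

0 0 source 1.2000
1 4 load 2.4000
2 8 source 2.1600
3 12 load 1.9200

Γ_L=1.000000, Γ_S=-0.200000; launch V₁=2·150/250=1.200000
k=0 src: V=1.2000
k=1 load: inc=1.200000, refl=1.200000·1.000000=1.2000; V=0.000000+1.200000+1.200000=2.4000
k=2 src: inc=1.200000, refl=1.200000·-0.200000=-0.2400; V=1.200000+1.200000+-0.240000=2.1600
k=3 load: inc=-0.240000, refl=-0.240000·1.000000=-0.2400; V=2.400000+-0.240000+-0.240000=1.9200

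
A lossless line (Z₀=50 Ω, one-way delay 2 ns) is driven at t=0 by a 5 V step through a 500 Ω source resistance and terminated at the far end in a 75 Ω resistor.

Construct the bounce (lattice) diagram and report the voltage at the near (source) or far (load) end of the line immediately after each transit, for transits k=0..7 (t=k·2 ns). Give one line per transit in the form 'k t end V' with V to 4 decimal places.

Γ_L=0.200000, Γ_S=0.818182; launch V₁=5·50/550=0.454545
k=0 src: V=0.4545
k=1 load: inc=0.454545, refl=0.454545·0.200000=0.0909; V=0.000000+0.454545+0.090909=0.5455
k=2 src: inc=0.090909, refl=0.090909·0.818182=0.0744; V=0.454545+0.090909+0.074380=0.6198
k=3 load: inc=0.074380, refl=0.074380·0.200000=0.0149; V=0.545455+0.074380+0.014876=0.6347
k=4 src: inc=0.014876, refl=0.014876·0.818182=0.0122; V=0.619835+0.014876+0.012171=0.6469
k=5 load: inc=0.012171, refl=0.012171·0.200000=0.0024; V=0.634711+0.012171+0.002434=0.6493
k=6 src: inc=0.002434, refl=0.002434·0.818182=0.0020; V=0.646882+0.002434+0.001992=0.6513
k=7 load: inc=0.001992, refl=0.001992·0.200000=0.0004; V=0.649316+0.001992+0.000398=0.6517

0 0 source 0.4545
1 2 load 0.5455
2 4 source 0.6198
3 6 load 0.6347
4 8 source 0.6469
5 10 load 0.6493
6 12 source 0.6513
7 14 load 0.6517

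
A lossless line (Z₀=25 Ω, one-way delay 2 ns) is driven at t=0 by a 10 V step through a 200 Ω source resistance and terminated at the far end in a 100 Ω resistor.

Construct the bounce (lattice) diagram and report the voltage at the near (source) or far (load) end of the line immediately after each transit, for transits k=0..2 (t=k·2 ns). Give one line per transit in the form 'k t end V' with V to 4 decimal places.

0 0 source 1.1111
1 2 load 1.7778
2 4 source 2.2963

Γ_L=0.600000, Γ_S=0.777778; launch V₁=10·25/225=1.111111
k=0 src: V=1.1111
k=1 load: inc=1.111111, refl=1.111111·0.600000=0.6667; V=0.000000+1.111111+0.666667=1.7778
k=2 src: inc=0.666667, refl=0.666667·0.777778=0.5185; V=1.111111+0.666667+0.518519=2.2963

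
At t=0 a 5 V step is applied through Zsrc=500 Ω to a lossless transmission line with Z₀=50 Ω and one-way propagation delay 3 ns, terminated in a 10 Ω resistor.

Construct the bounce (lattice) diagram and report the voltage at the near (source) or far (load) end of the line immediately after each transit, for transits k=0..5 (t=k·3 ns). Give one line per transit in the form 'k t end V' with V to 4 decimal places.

Γ_L=-0.666667, Γ_S=0.818182; launch V₁=5·50/550=0.454545
k=0 src: V=0.4545
k=1 load: inc=0.454545, refl=0.454545·-0.666667=-0.3030; V=0.000000+0.454545+-0.303030=0.1515
k=2 src: inc=-0.303030, refl=-0.303030·0.818182=-0.2479; V=0.454545+-0.303030+-0.247934=-0.0964
k=3 load: inc=-0.247934, refl=-0.247934·-0.666667=0.1653; V=0.151515+-0.247934+0.165289=0.0689
k=4 src: inc=0.165289, refl=0.165289·0.818182=0.1352; V=-0.096419+0.165289+0.135237=0.2041
k=5 load: inc=0.135237, refl=0.135237·-0.666667=-0.0902; V=0.068871+0.135237+-0.090158=0.1139

0 0 source 0.4545
1 3 load 0.1515
2 6 source -0.0964
3 9 load 0.0689
4 12 source 0.2041
5 15 load 0.1139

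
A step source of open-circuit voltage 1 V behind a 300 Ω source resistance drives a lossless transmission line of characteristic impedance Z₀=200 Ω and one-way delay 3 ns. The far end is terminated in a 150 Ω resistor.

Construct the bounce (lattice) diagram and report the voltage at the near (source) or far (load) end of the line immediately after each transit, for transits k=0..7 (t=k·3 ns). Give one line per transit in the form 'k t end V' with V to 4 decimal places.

Γ_L=-0.142857, Γ_S=0.200000; launch V₁=1·200/500=0.400000
k=0 src: V=0.4000
k=1 load: inc=0.400000, refl=0.400000·-0.142857=-0.0571; V=0.000000+0.400000+-0.057143=0.3429
k=2 src: inc=-0.057143, refl=-0.057143·0.200000=-0.0114; V=0.400000+-0.057143+-0.011429=0.3314
k=3 load: inc=-0.011429, refl=-0.011429·-0.142857=0.0016; V=0.342857+-0.011429+0.001633=0.3331
k=4 src: inc=0.001633, refl=0.001633·0.200000=0.0003; V=0.331429+0.001633+0.000327=0.3334
k=5 load: inc=0.000327, refl=0.000327·-0.142857=-0.0000; V=0.333061+0.000327+-0.000047=0.3333
k=6 src: inc=-0.000047, refl=-0.000047·0.200000=-0.0000; V=0.333388+-0.000047+-0.000009=0.3333
k=7 load: inc=-0.000009, refl=-0.000009·-0.142857=0.0000; V=0.333341+-0.000009+0.000001=0.3333

0 0 source 0.4000
1 3 load 0.3429
2 6 source 0.3314
3 9 load 0.3331
4 12 source 0.3334
5 15 load 0.3333
6 18 source 0.3333
7 21 load 0.3333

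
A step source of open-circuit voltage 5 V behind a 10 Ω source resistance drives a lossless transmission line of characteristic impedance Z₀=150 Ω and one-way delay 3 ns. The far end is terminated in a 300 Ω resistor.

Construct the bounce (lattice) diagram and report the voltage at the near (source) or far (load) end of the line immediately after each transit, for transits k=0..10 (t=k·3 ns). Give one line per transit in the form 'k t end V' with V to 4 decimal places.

Γ_L=0.333333, Γ_S=-0.875000; launch V₁=5·150/160=4.687500
k=0 src: V=4.6875
k=1 load: inc=4.687500, refl=4.687500·0.333333=1.5625; V=0.000000+4.687500+1.562500=6.2500
k=2 src: inc=1.562500, refl=1.562500·-0.875000=-1.3672; V=4.687500+1.562500+-1.367188=4.8828
k=3 load: inc=-1.367188, refl=-1.367188·0.333333=-0.4557; V=6.250000+-1.367188+-0.455729=4.4271
k=4 src: inc=-0.455729, refl=-0.455729·-0.875000=0.3988; V=4.882812+-0.455729+0.398763=4.8258
k=5 load: inc=0.398763, refl=0.398763·0.333333=0.1329; V=4.427083+0.398763+0.132921=4.9588
k=6 src: inc=0.132921, refl=0.132921·-0.875000=-0.1163; V=4.825846+0.132921+-0.116306=4.8425
k=7 load: inc=-0.116306, refl=-0.116306·0.333333=-0.0388; V=4.958767+-0.116306+-0.038769=4.8037
k=8 src: inc=-0.038769, refl=-0.038769·-0.875000=0.0339; V=4.842461+-0.038769+0.033923=4.8376
k=9 load: inc=0.033923, refl=0.033923·0.333333=0.0113; V=4.803693+0.033923+0.011308=4.8489
k=10 src: inc=0.011308, refl=0.011308·-0.875000=-0.0099; V=4.837615+0.011308+-0.009894=4.8390

0 0 source 4.6875
1 3 load 6.2500
2 6 source 4.8828
3 9 load 4.4271
4 12 source 4.8258
5 15 load 4.9588
6 18 source 4.8425
7 21 load 4.8037
8 24 source 4.8376
9 27 load 4.8489
10 30 source 4.8390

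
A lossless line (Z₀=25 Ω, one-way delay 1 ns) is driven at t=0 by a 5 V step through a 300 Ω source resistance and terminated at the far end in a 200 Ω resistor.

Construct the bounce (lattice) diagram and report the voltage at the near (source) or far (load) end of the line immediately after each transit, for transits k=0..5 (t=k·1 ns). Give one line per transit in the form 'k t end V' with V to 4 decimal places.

0 0 source 0.3846
1 1 load 0.6838
2 2 source 0.9369
3 3 load 1.1338
4 4 source 1.3003
5 5 load 1.4299

Γ_L=0.777778, Γ_S=0.846154; launch V₁=5·25/325=0.384615
k=0 src: V=0.3846
k=1 load: inc=0.384615, refl=0.384615·0.777778=0.2991; V=0.000000+0.384615+0.299145=0.6838
k=2 src: inc=0.299145, refl=0.299145·0.846154=0.2531; V=0.384615+0.299145+0.253123=0.9369
k=3 load: inc=0.253123, refl=0.253123·0.777778=0.1969; V=0.683761+0.253123+0.196873=1.1338
k=4 src: inc=0.196873, refl=0.196873·0.846154=0.1666; V=0.936884+0.196873+0.166585=1.3003
k=5 load: inc=0.166585, refl=0.166585·0.777778=0.1296; V=1.133757+0.166585+0.129566=1.4299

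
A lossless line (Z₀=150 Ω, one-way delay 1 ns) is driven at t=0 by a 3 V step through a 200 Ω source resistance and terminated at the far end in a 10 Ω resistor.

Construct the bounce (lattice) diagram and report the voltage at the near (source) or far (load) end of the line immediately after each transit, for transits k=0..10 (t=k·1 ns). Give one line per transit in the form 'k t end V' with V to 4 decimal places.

0 0 source 1.2857
1 1 load 0.1607
2 2 source 0.0000
3 3 load 0.1406
4 4 source 0.1607
5 5 load 0.1431
6 6 source 0.1406
7 7 load 0.1428
8 8 source 0.1431
9 9 load 0.1429
10 10 source 0.1428

Γ_L=-0.875000, Γ_S=0.142857; launch V₁=3·150/350=1.285714
k=0 src: V=1.2857
k=1 load: inc=1.285714, refl=1.285714·-0.875000=-1.1250; V=0.000000+1.285714+-1.125000=0.1607
k=2 src: inc=-1.125000, refl=-1.125000·0.142857=-0.1607; V=1.285714+-1.125000+-0.160714=0.0000
k=3 load: inc=-0.160714, refl=-0.160714·-0.875000=0.1406; V=0.160714+-0.160714+0.140625=0.1406
k=4 src: inc=0.140625, refl=0.140625·0.142857=0.0201; V=0.000000+0.140625+0.020089=0.1607
k=5 load: inc=0.020089, refl=0.020089·-0.875000=-0.0176; V=0.140625+0.020089+-0.017578=0.1431
k=6 src: inc=-0.017578, refl=-0.017578·0.142857=-0.0025; V=0.160714+-0.017578+-0.002511=0.1406
k=7 load: inc=-0.002511, refl=-0.002511·-0.875000=0.0022; V=0.143136+-0.002511+0.002197=0.1428
k=8 src: inc=0.002197, refl=0.002197·0.142857=0.0003; V=0.140625+0.002197+0.000314=0.1431
k=9 load: inc=0.000314, refl=0.000314·-0.875000=-0.0003; V=0.142822+0.000314+-0.000275=0.1429
k=10 src: inc=-0.000275, refl=-0.000275·0.142857=-0.0000; V=0.143136+-0.000275+-0.000039=0.1428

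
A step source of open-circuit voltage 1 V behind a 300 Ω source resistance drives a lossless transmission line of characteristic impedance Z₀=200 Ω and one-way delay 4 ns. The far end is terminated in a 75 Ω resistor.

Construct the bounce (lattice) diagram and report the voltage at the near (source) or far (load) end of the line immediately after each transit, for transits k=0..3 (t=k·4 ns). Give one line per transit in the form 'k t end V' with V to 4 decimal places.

Γ_L=-0.454545, Γ_S=0.200000; launch V₁=1·200/500=0.400000
k=0 src: V=0.4000
k=1 load: inc=0.400000, refl=0.400000·-0.454545=-0.1818; V=0.000000+0.400000+-0.181818=0.2182
k=2 src: inc=-0.181818, refl=-0.181818·0.200000=-0.0364; V=0.400000+-0.181818+-0.036364=0.1818
k=3 load: inc=-0.036364, refl=-0.036364·-0.454545=0.0165; V=0.218182+-0.036364+0.016529=0.1983

0 0 source 0.4000
1 4 load 0.2182
2 8 source 0.1818
3 12 load 0.1983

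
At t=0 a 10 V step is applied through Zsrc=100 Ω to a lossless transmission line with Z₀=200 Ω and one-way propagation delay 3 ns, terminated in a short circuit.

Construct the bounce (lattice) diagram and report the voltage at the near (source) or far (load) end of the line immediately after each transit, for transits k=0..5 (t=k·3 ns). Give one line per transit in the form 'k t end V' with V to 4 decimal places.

Γ_L=-1.000000, Γ_S=-0.333333; launch V₁=10·200/300=6.666667
k=0 src: V=6.6667
k=1 load: inc=6.666667, refl=6.666667·-1.000000=-6.6667; V=0.000000+6.666667+-6.666667=0.0000
k=2 src: inc=-6.666667, refl=-6.666667·-0.333333=2.2222; V=6.666667+-6.666667+2.222222=2.2222
k=3 load: inc=2.222222, refl=2.222222·-1.000000=-2.2222; V=0.000000+2.222222+-2.222222=0.0000
k=4 src: inc=-2.222222, refl=-2.222222·-0.333333=0.7407; V=2.222222+-2.222222+0.740741=0.7407
k=5 load: inc=0.740741, refl=0.740741·-1.000000=-0.7407; V=0.000000+0.740741+-0.740741=0.0000

0 0 source 6.6667
1 3 load 0.0000
2 6 source 2.2222
3 9 load 0.0000
4 12 source 0.7407
5 15 load 0.0000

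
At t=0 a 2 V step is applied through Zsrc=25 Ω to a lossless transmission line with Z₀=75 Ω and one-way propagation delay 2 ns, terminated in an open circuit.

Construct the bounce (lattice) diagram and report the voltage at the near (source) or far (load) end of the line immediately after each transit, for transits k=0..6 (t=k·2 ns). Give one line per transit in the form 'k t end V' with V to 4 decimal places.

Γ_L=1.000000, Γ_S=-0.500000; launch V₁=2·75/100=1.500000
k=0 src: V=1.5000
k=1 load: inc=1.500000, refl=1.500000·1.000000=1.5000; V=0.000000+1.500000+1.500000=3.0000
k=2 src: inc=1.500000, refl=1.500000·-0.500000=-0.7500; V=1.500000+1.500000+-0.750000=2.2500
k=3 load: inc=-0.750000, refl=-0.750000·1.000000=-0.7500; V=3.000000+-0.750000+-0.750000=1.5000
k=4 src: inc=-0.750000, refl=-0.750000·-0.500000=0.3750; V=2.250000+-0.750000+0.375000=1.8750
k=5 load: inc=0.375000, refl=0.375000·1.000000=0.3750; V=1.500000+0.375000+0.375000=2.2500
k=6 src: inc=0.375000, refl=0.375000·-0.500000=-0.1875; V=1.875000+0.375000+-0.187500=2.0625

0 0 source 1.5000
1 2 load 3.0000
2 4 source 2.2500
3 6 load 1.5000
4 8 source 1.8750
5 10 load 2.2500
6 12 source 2.0625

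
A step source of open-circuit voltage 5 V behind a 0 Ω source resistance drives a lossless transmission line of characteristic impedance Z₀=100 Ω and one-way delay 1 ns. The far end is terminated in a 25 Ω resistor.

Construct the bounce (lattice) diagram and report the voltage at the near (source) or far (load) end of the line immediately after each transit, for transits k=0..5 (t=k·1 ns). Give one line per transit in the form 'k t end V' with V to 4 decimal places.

Γ_L=-0.600000, Γ_S=-1.000000; launch V₁=5·100/100=5.000000
k=0 src: V=5.0000
k=1 load: inc=5.000000, refl=5.000000·-0.600000=-3.0000; V=0.000000+5.000000+-3.000000=2.0000
k=2 src: inc=-3.000000, refl=-3.000000·-1.000000=3.0000; V=5.000000+-3.000000+3.000000=5.0000
k=3 load: inc=3.000000, refl=3.000000·-0.600000=-1.8000; V=2.000000+3.000000+-1.800000=3.2000
k=4 src: inc=-1.800000, refl=-1.800000·-1.000000=1.8000; V=5.000000+-1.800000+1.800000=5.0000
k=5 load: inc=1.800000, refl=1.800000·-0.600000=-1.0800; V=3.200000+1.800000+-1.080000=3.9200

0 0 source 5.0000
1 1 load 2.0000
2 2 source 5.0000
3 3 load 3.2000
4 4 source 5.0000
5 5 load 3.9200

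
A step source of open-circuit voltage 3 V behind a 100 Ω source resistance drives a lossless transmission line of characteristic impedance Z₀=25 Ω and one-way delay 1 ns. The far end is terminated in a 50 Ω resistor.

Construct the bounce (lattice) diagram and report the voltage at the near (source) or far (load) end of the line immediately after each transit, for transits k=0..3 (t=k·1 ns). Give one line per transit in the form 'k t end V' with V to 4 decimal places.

Γ_L=0.333333, Γ_S=0.600000; launch V₁=3·25/125=0.600000
k=0 src: V=0.6000
k=1 load: inc=0.600000, refl=0.600000·0.333333=0.2000; V=0.000000+0.600000+0.200000=0.8000
k=2 src: inc=0.200000, refl=0.200000·0.600000=0.1200; V=0.600000+0.200000+0.120000=0.9200
k=3 load: inc=0.120000, refl=0.120000·0.333333=0.0400; V=0.800000+0.120000+0.040000=0.9600

0 0 source 0.6000
1 1 load 0.8000
2 2 source 0.9200
3 3 load 0.9600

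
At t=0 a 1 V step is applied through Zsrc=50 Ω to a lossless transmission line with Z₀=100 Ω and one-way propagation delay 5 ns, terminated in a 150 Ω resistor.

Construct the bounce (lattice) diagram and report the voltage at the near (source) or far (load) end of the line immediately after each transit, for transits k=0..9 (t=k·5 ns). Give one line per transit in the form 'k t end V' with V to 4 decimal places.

Γ_L=0.200000, Γ_S=-0.333333; launch V₁=1·100/150=0.666667
k=0 src: V=0.6667
k=1 load: inc=0.666667, refl=0.666667·0.200000=0.1333; V=0.000000+0.666667+0.133333=0.8000
k=2 src: inc=0.133333, refl=0.133333·-0.333333=-0.0444; V=0.666667+0.133333+-0.044444=0.7556
k=3 load: inc=-0.044444, refl=-0.044444·0.200000=-0.0089; V=0.800000+-0.044444+-0.008889=0.7467
k=4 src: inc=-0.008889, refl=-0.008889·-0.333333=0.0030; V=0.755556+-0.008889+0.002963=0.7496
k=5 load: inc=0.002963, refl=0.002963·0.200000=0.0006; V=0.746667+0.002963+0.000593=0.7502
k=6 src: inc=0.000593, refl=0.000593·-0.333333=-0.0002; V=0.749630+0.000593+-0.000198=0.7500
k=7 load: inc=-0.000198, refl=-0.000198·0.200000=-0.0000; V=0.750222+-0.000198+-0.000040=0.7500
k=8 src: inc=-0.000040, refl=-0.000040·-0.333333=0.0000; V=0.750025+-0.000040+0.000013=0.7500
k=9 load: inc=0.000013, refl=0.000013·0.200000=0.0000; V=0.749985+0.000013+0.000003=0.7500

0 0 source 0.6667
1 5 load 0.8000
2 10 source 0.7556
3 15 load 0.7467
4 20 source 0.7496
5 25 load 0.7502
6 30 source 0.7500
7 35 load 0.7500
8 40 source 0.7500
9 45 load 0.7500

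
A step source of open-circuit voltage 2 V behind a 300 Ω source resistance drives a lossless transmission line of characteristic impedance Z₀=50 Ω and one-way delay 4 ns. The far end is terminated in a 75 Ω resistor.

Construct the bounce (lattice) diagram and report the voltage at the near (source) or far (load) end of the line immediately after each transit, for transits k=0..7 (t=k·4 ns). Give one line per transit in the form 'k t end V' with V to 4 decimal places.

0 0 source 0.2857
1 4 load 0.3429
2 8 source 0.3837
3 12 load 0.3918
4 16 source 0.3977
5 20 load 0.3988
6 24 source 0.3997
7 28 load 0.3998

Γ_L=0.200000, Γ_S=0.714286; launch V₁=2·50/350=0.285714
k=0 src: V=0.2857
k=1 load: inc=0.285714, refl=0.285714·0.200000=0.0571; V=0.000000+0.285714+0.057143=0.3429
k=2 src: inc=0.057143, refl=0.057143·0.714286=0.0408; V=0.285714+0.057143+0.040816=0.3837
k=3 load: inc=0.040816, refl=0.040816·0.200000=0.0082; V=0.342857+0.040816+0.008163=0.3918
k=4 src: inc=0.008163, refl=0.008163·0.714286=0.0058; V=0.383673+0.008163+0.005831=0.3977
k=5 load: inc=0.005831, refl=0.005831·0.200000=0.0012; V=0.391837+0.005831+0.001166=0.3988
k=6 src: inc=0.001166, refl=0.001166·0.714286=0.0008; V=0.397668+0.001166+0.000833=0.3997
k=7 load: inc=0.000833, refl=0.000833·0.200000=0.0002; V=0.398834+0.000833+0.000167=0.3998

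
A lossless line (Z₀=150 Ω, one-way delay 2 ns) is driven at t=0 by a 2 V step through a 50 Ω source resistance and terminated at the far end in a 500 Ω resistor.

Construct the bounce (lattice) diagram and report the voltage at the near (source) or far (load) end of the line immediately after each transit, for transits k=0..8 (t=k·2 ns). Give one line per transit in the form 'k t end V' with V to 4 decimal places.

0 0 source 1.5000
1 2 load 2.3077
2 4 source 1.9038
3 6 load 1.6864
4 8 source 1.7951
5 10 load 1.8537
6 12 source 1.8244
7 14 load 1.8086
8 16 source 1.8165

Γ_L=0.538462, Γ_S=-0.500000; launch V₁=2·150/200=1.500000
k=0 src: V=1.5000
k=1 load: inc=1.500000, refl=1.500000·0.538462=0.8077; V=0.000000+1.500000+0.807692=2.3077
k=2 src: inc=0.807692, refl=0.807692·-0.500000=-0.4038; V=1.500000+0.807692+-0.403846=1.9038
k=3 load: inc=-0.403846, refl=-0.403846·0.538462=-0.2175; V=2.307692+-0.403846+-0.217456=1.6864
k=4 src: inc=-0.217456, refl=-0.217456·-0.500000=0.1087; V=1.903846+-0.217456+0.108728=1.7951
k=5 load: inc=0.108728, refl=0.108728·0.538462=0.0585; V=1.686391+0.108728+0.058546=1.8537
k=6 src: inc=0.058546, refl=0.058546·-0.500000=-0.0293; V=1.795118+0.058546+-0.029273=1.8244
k=7 load: inc=-0.029273, refl=-0.029273·0.538462=-0.0158; V=1.853664+-0.029273+-0.015762=1.8086
k=8 src: inc=-0.015762, refl=-0.015762·-0.500000=0.0079; V=1.824391+-0.015762+0.007881=1.8165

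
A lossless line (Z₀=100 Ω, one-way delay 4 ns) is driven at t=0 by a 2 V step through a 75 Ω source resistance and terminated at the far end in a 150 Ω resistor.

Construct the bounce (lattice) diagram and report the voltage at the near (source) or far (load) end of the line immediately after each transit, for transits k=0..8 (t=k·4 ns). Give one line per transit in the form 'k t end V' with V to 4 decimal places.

0 0 source 1.1429
1 4 load 1.3714
2 8 source 1.3388
3 12 load 1.3322
4 16 source 1.3332
5 20 load 1.3334
6 24 source 1.3333
7 28 load 1.3333
8 32 source 1.3333

Γ_L=0.200000, Γ_S=-0.142857; launch V₁=2·100/175=1.142857
k=0 src: V=1.1429
k=1 load: inc=1.142857, refl=1.142857·0.200000=0.2286; V=0.000000+1.142857+0.228571=1.3714
k=2 src: inc=0.228571, refl=0.228571·-0.142857=-0.0327; V=1.142857+0.228571+-0.032653=1.3388
k=3 load: inc=-0.032653, refl=-0.032653·0.200000=-0.0065; V=1.371429+-0.032653+-0.006531=1.3322
k=4 src: inc=-0.006531, refl=-0.006531·-0.142857=0.0009; V=1.338776+-0.006531+0.000933=1.3332
k=5 load: inc=0.000933, refl=0.000933·0.200000=0.0002; V=1.332245+0.000933+0.000187=1.3334
k=6 src: inc=0.000187, refl=0.000187·-0.142857=-0.0000; V=1.333178+0.000187+-0.000027=1.3333
k=7 load: inc=-0.000027, refl=-0.000027·0.200000=-0.0000; V=1.333364+-0.000027+-0.000005=1.3333
k=8 src: inc=-0.000005, refl=-0.000005·-0.142857=0.0000; V=1.333338+-0.000005+0.000001=1.3333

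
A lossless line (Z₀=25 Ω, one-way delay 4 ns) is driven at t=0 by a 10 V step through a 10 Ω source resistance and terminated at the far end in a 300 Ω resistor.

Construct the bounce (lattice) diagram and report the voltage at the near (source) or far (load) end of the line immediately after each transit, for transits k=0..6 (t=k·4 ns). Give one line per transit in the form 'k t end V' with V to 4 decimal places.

0 0 source 7.1429
1 4 load 13.1868
2 8 source 10.5965
3 12 load 8.4048
4 16 source 9.3441
5 20 load 10.1389
6 24 source 9.7983

Γ_L=0.846154, Γ_S=-0.428571; launch V₁=10·25/35=7.142857
k=0 src: V=7.1429
k=1 load: inc=7.142857, refl=7.142857·0.846154=6.0440; V=0.000000+7.142857+6.043956=13.1868
k=2 src: inc=6.043956, refl=6.043956·-0.428571=-2.5903; V=7.142857+6.043956+-2.590267=10.5965
k=3 load: inc=-2.590267, refl=-2.590267·0.846154=-2.1918; V=13.186813+-2.590267+-2.191764=8.4048
k=4 src: inc=-2.191764, refl=-2.191764·-0.428571=0.9393; V=10.596546+-2.191764+0.939328=9.3441
k=5 load: inc=0.939328, refl=0.939328·0.846154=0.7948; V=8.404782+0.939328+0.794816=10.1389
k=6 src: inc=0.794816, refl=0.794816·-0.428571=-0.3406; V=9.344110+0.794816+-0.340635=9.7983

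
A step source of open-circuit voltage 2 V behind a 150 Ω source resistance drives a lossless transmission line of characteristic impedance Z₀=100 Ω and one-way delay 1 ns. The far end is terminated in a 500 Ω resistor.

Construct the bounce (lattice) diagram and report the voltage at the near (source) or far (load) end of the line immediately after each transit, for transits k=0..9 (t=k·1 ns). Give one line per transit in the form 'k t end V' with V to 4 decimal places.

0 0 source 0.8000
1 1 load 1.3333
2 2 source 1.4400
3 3 load 1.5111
4 4 source 1.5253
5 5 load 1.5348
6 6 source 1.5367
7 7 load 1.5380
8 8 source 1.5382
9 9 load 1.5384

Γ_L=0.666667, Γ_S=0.200000; launch V₁=2·100/250=0.800000
k=0 src: V=0.8000
k=1 load: inc=0.800000, refl=0.800000·0.666667=0.5333; V=0.000000+0.800000+0.533333=1.3333
k=2 src: inc=0.533333, refl=0.533333·0.200000=0.1067; V=0.800000+0.533333+0.106667=1.4400
k=3 load: inc=0.106667, refl=0.106667·0.666667=0.0711; V=1.333333+0.106667+0.071111=1.5111
k=4 src: inc=0.071111, refl=0.071111·0.200000=0.0142; V=1.440000+0.071111+0.014222=1.5253
k=5 load: inc=0.014222, refl=0.014222·0.666667=0.0095; V=1.511111+0.014222+0.009481=1.5348
k=6 src: inc=0.009481, refl=0.009481·0.200000=0.0019; V=1.525333+0.009481+0.001896=1.5367
k=7 load: inc=0.001896, refl=0.001896·0.666667=0.0013; V=1.534815+0.001896+0.001264=1.5380
k=8 src: inc=0.001264, refl=0.001264·0.200000=0.0003; V=1.536711+0.001264+0.000253=1.5382
k=9 load: inc=0.000253, refl=0.000253·0.666667=0.0002; V=1.537975+0.000253+0.000169=1.5384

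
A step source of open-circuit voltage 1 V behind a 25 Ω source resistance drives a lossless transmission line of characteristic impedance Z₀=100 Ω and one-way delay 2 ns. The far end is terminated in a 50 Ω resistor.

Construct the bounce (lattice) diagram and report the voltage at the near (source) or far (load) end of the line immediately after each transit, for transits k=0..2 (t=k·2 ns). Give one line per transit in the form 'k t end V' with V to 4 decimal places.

Γ_L=-0.333333, Γ_S=-0.600000; launch V₁=1·100/125=0.800000
k=0 src: V=0.8000
k=1 load: inc=0.800000, refl=0.800000·-0.333333=-0.2667; V=0.000000+0.800000+-0.266667=0.5333
k=2 src: inc=-0.266667, refl=-0.266667·-0.600000=0.1600; V=0.800000+-0.266667+0.160000=0.6933

0 0 source 0.8000
1 2 load 0.5333
2 4 source 0.6933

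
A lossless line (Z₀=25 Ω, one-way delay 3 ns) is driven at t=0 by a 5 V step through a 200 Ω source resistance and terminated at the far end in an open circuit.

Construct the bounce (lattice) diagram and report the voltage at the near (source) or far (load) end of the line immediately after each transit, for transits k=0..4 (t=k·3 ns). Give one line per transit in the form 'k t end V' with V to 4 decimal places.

0 0 source 0.5556
1 3 load 1.1111
2 6 source 1.5432
3 9 load 1.9753
4 12 source 2.3114

Γ_L=1.000000, Γ_S=0.777778; launch V₁=5·25/225=0.555556
k=0 src: V=0.5556
k=1 load: inc=0.555556, refl=0.555556·1.000000=0.5556; V=0.000000+0.555556+0.555556=1.1111
k=2 src: inc=0.555556, refl=0.555556·0.777778=0.4321; V=0.555556+0.555556+0.432099=1.5432
k=3 load: inc=0.432099, refl=0.432099·1.000000=0.4321; V=1.111111+0.432099+0.432099=1.9753
k=4 src: inc=0.432099, refl=0.432099·0.777778=0.3361; V=1.543210+0.432099+0.336077=2.3114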